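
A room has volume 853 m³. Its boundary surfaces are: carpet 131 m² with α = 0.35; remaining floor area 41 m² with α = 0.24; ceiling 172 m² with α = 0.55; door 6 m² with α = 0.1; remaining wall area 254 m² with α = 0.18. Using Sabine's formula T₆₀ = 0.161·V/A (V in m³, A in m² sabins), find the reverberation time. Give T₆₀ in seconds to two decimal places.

Total absorption A = 131·0.35 + 41·0.24 + 172·0.55 + 6·0.1 + 254·0.18 = 196.61 m² sabins.
T₆₀ = 0.161 × 853 / 196.61 = 0.699 s.

0.70 s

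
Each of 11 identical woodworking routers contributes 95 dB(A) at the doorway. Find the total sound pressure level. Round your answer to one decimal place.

105.4 dB(A)

With 11 equal, uncorrelated contributions the intensity is 11× that of one unit, giving a rise of 10·log₁₀ 11.
L_total = 95 + 10·log₁₀(11) = 95 + 10.414 = 105.41 dB(A).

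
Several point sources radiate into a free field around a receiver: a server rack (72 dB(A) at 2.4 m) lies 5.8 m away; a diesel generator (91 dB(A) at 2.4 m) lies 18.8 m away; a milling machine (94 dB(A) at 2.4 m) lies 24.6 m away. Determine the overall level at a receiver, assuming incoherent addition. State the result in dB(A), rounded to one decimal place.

76.7 dB(A)

Apply inverse-square spreading to bring every level to the receiver, then sum 10^(L/10).
server rack: 72 − 20·log₁₀(5.8/2.4) = 72 − 7.66 = 64.34 dB(A).
diesel generator: 91 − 20·log₁₀(18.8/2.4) = 91 − 17.88 = 73.12 dB(A).
milling machine: 94 − 20·log₁₀(24.6/2.4) = 94 − 20.21 = 73.79 dB(A).
Σ 10^(L/10) = 4.714e+07 → L_total = 10·log₁₀(4.714e+07) = 76.73 dB(A).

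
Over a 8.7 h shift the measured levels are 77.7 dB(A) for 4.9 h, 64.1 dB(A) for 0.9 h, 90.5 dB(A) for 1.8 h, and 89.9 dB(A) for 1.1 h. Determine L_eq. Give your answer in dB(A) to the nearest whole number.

86 dB(A)

The energy average is taken in the linear domain: L_eq = 10·log₁₀[(Σ tᵢ·10^(Lᵢ/10))/T], T = 8.7 h.
Σ tᵢ·10^(Lᵢ/10) = 4.9·10^(77.7/10) + 0.9·10^(64.1/10) + 1.8·10^(90.5/10) + 1.1·10^(89.9/10) = 3.385e+09.
L_eq = 10·log₁₀(3.385e+09/8.7) = 85.90 dB(A).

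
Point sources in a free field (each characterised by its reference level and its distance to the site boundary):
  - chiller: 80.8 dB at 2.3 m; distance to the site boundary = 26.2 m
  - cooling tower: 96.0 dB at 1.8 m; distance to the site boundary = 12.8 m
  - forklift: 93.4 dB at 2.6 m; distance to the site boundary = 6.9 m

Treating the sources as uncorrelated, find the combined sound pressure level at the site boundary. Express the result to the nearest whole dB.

Propagate each source to the receiver with L = L_ref − 20·log₁₀(r/r_ref), then add intensities.
chiller: 80.8 − 20·log₁₀(26.2/2.3) = 80.8 − 21.13 = 59.67 dB.
cooling tower: 96.0 − 20·log₁₀(12.8/1.8) = 96.0 − 17.04 = 78.96 dB.
forklift: 93.4 − 20·log₁₀(6.9/2.6) = 93.4 − 8.48 = 84.92 dB.
Σ 10^(L/10) = 3.903e+08 → L_total = 10·log₁₀(3.903e+08) = 85.91 dB.

86 dB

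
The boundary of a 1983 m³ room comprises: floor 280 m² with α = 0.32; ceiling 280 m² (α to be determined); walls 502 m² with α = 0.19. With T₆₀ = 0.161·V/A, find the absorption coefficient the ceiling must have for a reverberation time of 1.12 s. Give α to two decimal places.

0.36

A = 0.161·V/T₆₀ = 0.161·1983/1.12 = 285.06 m² sabins.
Absorption from the other surfaces = 280·0.32 + 502·0.19 = 184.98 m², so the ceiling must supply 100.08 m² over 280 m².
α = 100.08/280 = 0.357.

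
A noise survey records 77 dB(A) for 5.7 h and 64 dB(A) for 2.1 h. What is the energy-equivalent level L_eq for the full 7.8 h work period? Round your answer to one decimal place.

75.7 dB(A)

The energy average is taken in the linear domain: L_eq = 10·log₁₀[(Σ tᵢ·10^(Lᵢ/10))/T], T = 7.8 h.
Σ tᵢ·10^(Lᵢ/10) = 5.7·10^(77/10) + 2.1·10^(64/10) = 2.910e+08.
L_eq = 10·log₁₀(2.910e+08/7.8) = 75.72 dB(A).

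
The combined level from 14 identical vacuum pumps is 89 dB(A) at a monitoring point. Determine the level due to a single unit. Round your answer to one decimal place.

77.5 dB(A)

Dividing the total intensity by 14 lowers the level by 10·log₁₀ 14 = 11.461 dB: L₁ = 89 − 11.461.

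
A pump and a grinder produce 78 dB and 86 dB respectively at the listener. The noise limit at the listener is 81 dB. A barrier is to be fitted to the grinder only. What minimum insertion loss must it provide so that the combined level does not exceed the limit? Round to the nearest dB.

8 dB

Fixed contribution from the other source: Σ 10^(L/10) = 10^(78/10) = 6.310e+07 (78.00 dB).
The limit corresponds to 10^(81/10) = 1.259e+08; subtracting the fixed part leaves 6.280e+07 for the grinder, i.e. 77.98 dB.
Required insertion loss = 86 − 77.98 = 8.02 dB.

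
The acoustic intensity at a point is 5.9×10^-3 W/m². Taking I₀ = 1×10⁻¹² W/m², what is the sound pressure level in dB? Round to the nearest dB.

I/I₀ = 5.9×10^-3/10⁻¹² = 5.9×10^9, and L = 10·log₁₀(I/I₀).
L = 10·(0.7709 + 9) = 97.71 dB.

98 dB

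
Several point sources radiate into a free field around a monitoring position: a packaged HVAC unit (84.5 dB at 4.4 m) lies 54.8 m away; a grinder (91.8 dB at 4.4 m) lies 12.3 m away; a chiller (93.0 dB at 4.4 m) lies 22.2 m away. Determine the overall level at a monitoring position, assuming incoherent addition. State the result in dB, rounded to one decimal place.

84.4 dB

First find each source's level at the receiver (point-source: −20·log₁₀(r/r_ref)), then combine on an intensity basis.
packaged HVAC unit: 84.5 − 20·log₁₀(54.8/4.4) = 84.5 − 21.91 = 62.59 dB.
grinder: 91.8 − 20·log₁₀(12.3/4.4) = 91.8 − 8.93 = 82.87 dB.
chiller: 93.0 − 20·log₁₀(22.2/4.4) = 93.0 − 14.06 = 78.94 dB.
Σ 10^(L/10) = 2.739e+08 → L_total = 10·log₁₀(2.739e+08) = 84.38 dB.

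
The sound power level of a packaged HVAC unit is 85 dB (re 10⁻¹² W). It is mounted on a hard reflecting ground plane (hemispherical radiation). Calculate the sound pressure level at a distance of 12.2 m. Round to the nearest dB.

L_p = L_w − 10·log₁₀(2π·r²) with r = 12.2 m.
2π·r² = 935.2 m², 10·log₁₀ of that is 29.709 dB.
L_p = 85 − 29.709 = 55.29 dB.

55 dB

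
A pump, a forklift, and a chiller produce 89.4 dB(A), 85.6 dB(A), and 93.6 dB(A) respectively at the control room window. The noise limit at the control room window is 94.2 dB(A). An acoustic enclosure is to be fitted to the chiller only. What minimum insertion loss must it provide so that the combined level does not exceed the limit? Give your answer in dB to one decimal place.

Everything except the chiller sums to 10^(89.4/10) + 10^(85.6/10) = 1.234e+09 in linear terms, 90.91 dB(A).
To meet 94.2 dB(A) overall, the treated chiller may contribute at most 10^(94.2/10) − 1.234e+09 = 1.396e+09, i.e. 91.45 dB(A).
So the chiller must be reduced from 93.6 to 91.45 dB(A): IL = 2.15 dB.

2.2 dB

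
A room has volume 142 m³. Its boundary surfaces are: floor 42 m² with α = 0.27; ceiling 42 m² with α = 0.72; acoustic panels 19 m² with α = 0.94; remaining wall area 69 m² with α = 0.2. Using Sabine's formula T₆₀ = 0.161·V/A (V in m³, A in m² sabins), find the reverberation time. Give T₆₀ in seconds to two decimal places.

Total absorption A = 42·0.27 + 42·0.72 + 19·0.94 + 69·0.2 = 73.24 m² sabins.
T₆₀ = 0.161·V/A = 0.161·142/73.24 = 0.312 s.

0.31 s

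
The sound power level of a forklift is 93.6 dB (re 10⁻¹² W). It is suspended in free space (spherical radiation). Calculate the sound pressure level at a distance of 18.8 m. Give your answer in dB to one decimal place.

Free-field spherical radiation: L_p = L_w − 10·log₁₀(4π·r²), r = 18.8 m.
4π·r² = 4441 m², 10·log₁₀ of that is 36.475 dB.
L_p = 93.6 − 36.475 = 57.12 dB.

57.1 dB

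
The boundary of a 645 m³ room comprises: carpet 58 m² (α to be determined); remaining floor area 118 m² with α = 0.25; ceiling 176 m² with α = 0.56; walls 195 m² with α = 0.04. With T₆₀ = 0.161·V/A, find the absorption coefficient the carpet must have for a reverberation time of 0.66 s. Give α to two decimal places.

A = 0.161·V/T₆₀ = 0.161·645/0.66 = 157.34 m² sabins.
Absorption from the other surfaces = 118·0.25 + 176·0.56 + 195·0.04 = 135.86 m², so the carpet must supply 21.48 m² over 58 m².
α = 21.48/58 = 0.370.

0.37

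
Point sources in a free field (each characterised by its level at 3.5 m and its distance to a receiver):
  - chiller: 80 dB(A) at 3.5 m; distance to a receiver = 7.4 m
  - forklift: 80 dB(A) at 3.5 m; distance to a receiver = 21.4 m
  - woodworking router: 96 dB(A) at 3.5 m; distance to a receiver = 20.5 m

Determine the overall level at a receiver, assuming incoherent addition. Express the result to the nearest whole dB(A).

81 dB(A)

Apply inverse-square spreading to bring every level to the receiver, then sum 10^(L/10).
chiller: 80 − 20·log₁₀(7.4/3.5) = 80 − 6.50 = 73.50 dB(A).
forklift: 80 − 20·log₁₀(21.4/3.5) = 80 − 15.73 = 64.27 dB(A).
woodworking router: 96 − 20·log₁₀(20.5/3.5) = 96 − 15.35 = 80.65 dB(A).
Σ 10^(L/10) = 1.411e+08 → L_total = 10·log₁₀(1.411e+08) = 81.49 dB(A).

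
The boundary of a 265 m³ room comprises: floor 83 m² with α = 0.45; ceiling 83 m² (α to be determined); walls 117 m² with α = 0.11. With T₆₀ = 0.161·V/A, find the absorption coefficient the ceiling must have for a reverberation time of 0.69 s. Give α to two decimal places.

A = 0.161·V/T₆₀ = 0.161·265/0.69 = 61.83 m² sabins.
Absorption from the other surfaces = 83·0.45 + 117·0.11 = 50.22 m², so the ceiling must supply 11.61 m² over 83 m².
α = 11.61/83 = 0.140.

0.14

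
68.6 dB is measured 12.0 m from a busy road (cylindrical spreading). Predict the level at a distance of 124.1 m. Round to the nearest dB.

58 dB

For a line source, L₂ = L₁ − 10·log₁₀(r₂/r₁).
L₂ = 68.6 − 10·log₁₀(124.1/12.0) = 68.6 − 10.146 = 58.45 dB.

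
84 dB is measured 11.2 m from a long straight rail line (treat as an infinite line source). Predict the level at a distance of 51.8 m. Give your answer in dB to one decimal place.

77.3 dB

Cylindrical spreading from a line source gives a 10·log₁₀(r₂/r₁) drop.
L₂ = 84 − 10·log₁₀(51.8/11.2) = 84 − 6.651 = 77.35 dB.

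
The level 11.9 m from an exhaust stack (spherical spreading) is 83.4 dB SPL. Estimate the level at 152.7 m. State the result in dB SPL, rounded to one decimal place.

61.2 dB SPL

Point-source attenuation: ΔL = 20·log₁₀(r₂/r₁) = 20·log₁₀(152.7/11.9) = 22.166 dB.
L₂ = 83.4 − 20·log₁₀(152.7/11.9) = 83.4 − 22.166 = 61.23 dB SPL.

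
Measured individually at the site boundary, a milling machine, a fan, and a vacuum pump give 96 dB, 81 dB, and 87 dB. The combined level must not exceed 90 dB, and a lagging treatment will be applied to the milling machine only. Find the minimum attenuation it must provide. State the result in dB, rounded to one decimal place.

10.3 dB

Everything except the milling machine sums to 10^(81/10) + 10^(87/10) = 6.271e+08 in linear terms, 87.97 dB.
The limit corresponds to 10^(90/10) = 1.000e+09; subtracting the fixed part leaves 3.729e+08 for the milling machine, i.e. 85.72 dB.
So the milling machine must be reduced from 96 to 85.72 dB: IL = 10.28 dB.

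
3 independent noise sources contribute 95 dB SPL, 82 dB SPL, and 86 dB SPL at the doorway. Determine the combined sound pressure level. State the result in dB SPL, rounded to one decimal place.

95.7 dB SPL

Incoherent sources combine by intensity addition: L_total = 10·log₁₀(Σ 10^(L_i/10)).
Σ 10^(L/10) = 10^(95/10) + 10^(82/10) + 10^(86/10) = 3.719e+09.
L_total = 10·log₁₀(3.719e+09) = 95.70 dB SPL.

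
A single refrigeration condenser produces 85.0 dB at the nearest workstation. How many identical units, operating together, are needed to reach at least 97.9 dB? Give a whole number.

The shortfall is 97.9 − 85.0 = 12.9 dB, and N units add 10·log₁₀ N, so need 10·log₁₀ N ≥ 12.9.
N ≥ 10^(12.9/10) = 19.498, so N = 20.

20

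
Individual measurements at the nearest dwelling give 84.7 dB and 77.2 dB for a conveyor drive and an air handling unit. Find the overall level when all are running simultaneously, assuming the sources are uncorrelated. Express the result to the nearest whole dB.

For uncorrelated sources the intensities add, so convert each level to linear form, sum, and take 10·log₁₀ of the total.
Σ 10^(L/10) = 10^(84.7/10) + 10^(77.2/10) = 3.476e+08.
L_total = 10·log₁₀(3.476e+08) = 85.41 dB.

85 dB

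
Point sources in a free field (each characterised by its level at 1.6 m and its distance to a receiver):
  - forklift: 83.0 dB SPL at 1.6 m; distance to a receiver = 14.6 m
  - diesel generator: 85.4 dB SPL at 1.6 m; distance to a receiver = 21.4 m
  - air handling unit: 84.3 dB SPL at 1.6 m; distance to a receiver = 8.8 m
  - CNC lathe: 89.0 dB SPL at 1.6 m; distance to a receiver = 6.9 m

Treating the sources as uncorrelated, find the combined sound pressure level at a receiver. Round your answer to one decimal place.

77.5 dB SPL

Apply inverse-square spreading to bring every level to the receiver, then sum 10^(L/10).
forklift: 83.0 − 20·log₁₀(14.6/1.6) = 83.0 − 19.20 = 63.80 dB SPL.
diesel generator: 85.4 − 20·log₁₀(21.4/1.6) = 85.4 − 22.53 = 62.87 dB SPL.
air handling unit: 84.3 − 20·log₁₀(8.8/1.6) = 84.3 − 14.81 = 69.49 dB SPL.
CNC lathe: 89.0 − 20·log₁₀(6.9/1.6) = 89.0 − 12.69 = 76.31 dB SPL.
Σ 10^(L/10) = 5.594e+07 → L_total = 10·log₁₀(5.594e+07) = 77.48 dB SPL.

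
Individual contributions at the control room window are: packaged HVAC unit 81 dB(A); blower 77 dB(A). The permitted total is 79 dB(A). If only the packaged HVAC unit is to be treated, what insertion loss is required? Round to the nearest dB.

The untreated sources together contribute 10^(77/10) = 5.012e+07, i.e. 77.00 dB(A).
To meet 79 dB(A) overall, the treated packaged HVAC unit may contribute at most 10^(79/10) − 5.012e+07 = 2.931e+07, i.e. 74.67 dB(A).
So the packaged HVAC unit must be reduced from 81 to 74.67 dB(A): IL = 6.33 dB.

6 dB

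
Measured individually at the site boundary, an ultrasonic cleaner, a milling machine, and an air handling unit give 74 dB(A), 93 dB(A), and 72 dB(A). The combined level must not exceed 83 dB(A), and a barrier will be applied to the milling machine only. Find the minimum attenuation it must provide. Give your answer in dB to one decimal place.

Fixed contribution from the other sources: Σ 10^(L/10) = 10^(74/10) + 10^(72/10) = 4.097e+07 (76.12 dB(A)).
The limit corresponds to 10^(83/10) = 1.995e+08; subtracting the fixed part leaves 1.586e+08 for the milling machine, i.e. 82.00 dB(A).
So the milling machine must be reduced from 93 to 82.00 dB(A): IL = 11.00 dB.

11.0 dB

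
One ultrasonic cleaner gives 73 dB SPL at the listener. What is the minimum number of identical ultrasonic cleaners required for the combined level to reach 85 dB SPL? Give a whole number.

Need L₁ + 10·log₁₀ N ≥ 85, i.e. log₁₀ N ≥ 1.20.
N ≥ 10^(12.0/10) = 15.849, so N = 16.

16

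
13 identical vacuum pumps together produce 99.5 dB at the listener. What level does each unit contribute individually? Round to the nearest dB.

For N identical incoherent sources L_total = L₁ + 10·log₁₀ N, so L₁ = 99.5 − 10·log₁₀(13) = 99.5 − 11.139.

88 dB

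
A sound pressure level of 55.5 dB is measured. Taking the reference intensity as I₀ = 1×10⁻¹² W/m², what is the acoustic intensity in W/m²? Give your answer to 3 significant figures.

I/I₀ = 10^(55.5/10) = 3.548e+05, so I = 3.548e+05 × 10⁻¹² W/m².

3.55e-07 W/m²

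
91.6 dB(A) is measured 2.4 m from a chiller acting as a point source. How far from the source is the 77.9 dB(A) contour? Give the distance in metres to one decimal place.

11.6 m

Point-source spreading drops the level by 20·log₁₀(r₂/r₁); inverting, r₂/r₁ = 10^(ΔL/20).
r₂ = 2.4·10^((91.6−77.9)/20) = 2.4·10^(13.7/20) = 11.62 m.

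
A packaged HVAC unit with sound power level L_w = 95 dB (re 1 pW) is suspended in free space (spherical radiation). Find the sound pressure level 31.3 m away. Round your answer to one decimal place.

54.1 dB

L_p = L_w − 10·log₁₀(4π·r²) with r = 31.3 m.
4π·r² = 1.231e+04 m², 10·log₁₀ of that is 40.903 dB.
L_p = 95 − 40.903 = 54.10 dB.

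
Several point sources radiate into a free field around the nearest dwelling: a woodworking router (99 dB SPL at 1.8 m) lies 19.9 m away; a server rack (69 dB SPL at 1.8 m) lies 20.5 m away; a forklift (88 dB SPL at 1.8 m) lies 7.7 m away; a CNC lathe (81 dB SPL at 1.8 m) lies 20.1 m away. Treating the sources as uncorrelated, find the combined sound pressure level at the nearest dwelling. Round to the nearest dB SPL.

Apply inverse-square spreading to bring every level to the receiver, then sum 10^(L/10).
woodworking router: 99 − 20·log₁₀(19.9/1.8) = 99 − 20.87 = 78.13 dB SPL.
server rack: 69 − 20·log₁₀(20.5/1.8) = 69 − 21.13 = 47.87 dB SPL.
forklift: 88 − 20·log₁₀(7.7/1.8) = 88 − 12.62 = 75.38 dB SPL.
CNC lathe: 81 − 20·log₁₀(20.1/1.8) = 81 − 20.96 = 60.04 dB SPL.
Σ 10^(L/10) = 1.005e+08 → L_total = 10·log₁₀(1.005e+08) = 80.02 dB SPL.

80 dB SPL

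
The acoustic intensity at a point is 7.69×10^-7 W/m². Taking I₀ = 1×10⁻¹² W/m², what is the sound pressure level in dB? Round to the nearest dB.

59 dB

I/I₀ = 7.69×10^-7/10⁻¹² = 7.69×10^5, and L = 10·log₁₀(I/I₀).
L = 10·(0.8859 + 5) = 58.86 dB.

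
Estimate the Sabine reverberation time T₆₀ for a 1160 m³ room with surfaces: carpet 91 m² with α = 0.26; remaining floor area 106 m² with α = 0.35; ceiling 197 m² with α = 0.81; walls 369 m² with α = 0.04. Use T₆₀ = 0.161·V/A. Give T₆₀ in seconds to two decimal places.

0.79 s

Total absorption A = 91·0.26 + 106·0.35 + 197·0.81 + 369·0.04 = 235.09 m² sabins.
T₆₀ = 0.161 × 1160 / 235.09 = 0.794 s.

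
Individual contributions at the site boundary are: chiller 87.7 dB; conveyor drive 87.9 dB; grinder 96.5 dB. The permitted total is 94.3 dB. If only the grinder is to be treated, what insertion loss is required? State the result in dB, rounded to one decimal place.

4.8 dB

Fixed contribution from the other sources: Σ 10^(L/10) = 10^(87.7/10) + 10^(87.9/10) = 1.205e+09 (90.81 dB).
To meet 94.3 dB overall, the treated grinder may contribute at most 10^(94.3/10) − 1.205e+09 = 1.486e+09, i.e. 91.72 dB.
So the grinder must be reduced from 96.5 to 91.72 dB: IL = 4.78 dB.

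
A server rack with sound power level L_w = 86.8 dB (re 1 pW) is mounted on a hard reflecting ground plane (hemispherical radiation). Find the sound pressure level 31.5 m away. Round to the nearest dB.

49 dB

The power spreads over a hemisphere of area 2π·r², so L_p = L_w − 10·log₁₀(2π·r²).
2π·r² = 6234 m², 10·log₁₀ of that is 37.948 dB.
L_p = 86.8 − 37.948 = 48.85 dB.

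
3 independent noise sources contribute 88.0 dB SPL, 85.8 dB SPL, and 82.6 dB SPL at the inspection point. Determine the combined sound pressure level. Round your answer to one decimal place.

90.8 dB SPL

For uncorrelated sources the intensities add, so convert each level to linear form, sum, and take 10·log₁₀ of the total.
Σ 10^(L/10) = 10^(88.0/10) + 10^(85.8/10) + 10^(82.6/10) = 1.193e+09.
L_total = 10·log₁₀(1.193e+09) = 90.77 dB SPL.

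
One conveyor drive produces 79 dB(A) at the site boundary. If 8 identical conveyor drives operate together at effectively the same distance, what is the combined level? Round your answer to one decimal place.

With 8 equal, uncorrelated contributions the intensity is 8× that of one unit, giving a rise of 10·log₁₀ 8.
L_total = 79 + 10·log₁₀(8) = 79 + 9.031 = 88.03 dB(A).

88.0 dB(A)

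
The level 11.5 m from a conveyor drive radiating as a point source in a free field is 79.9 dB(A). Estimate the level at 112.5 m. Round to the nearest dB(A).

60 dB(A)

Spherical spreading from a point source gives a 20·log₁₀(r₂/r₁) drop.
L₂ = 79.9 − 20·log₁₀(112.5/11.5) = 79.9 − 19.809 = 60.09 dB(A).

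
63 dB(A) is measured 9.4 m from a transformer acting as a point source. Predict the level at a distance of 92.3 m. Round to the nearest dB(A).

43 dB(A)

For a point source, L₂ = L₁ − 20·log₁₀(r₂/r₁).
L₂ = 63 − 20·log₁₀(92.3/9.4) = 63 − 19.841 = 43.16 dB(A).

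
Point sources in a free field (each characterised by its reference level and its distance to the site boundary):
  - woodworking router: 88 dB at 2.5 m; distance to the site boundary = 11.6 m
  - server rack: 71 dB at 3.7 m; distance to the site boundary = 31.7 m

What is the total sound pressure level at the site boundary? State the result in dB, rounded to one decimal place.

Propagate each source to the receiver with L = L_ref − 20·log₁₀(r/r_ref), then add intensities.
woodworking router: 88 − 20·log₁₀(11.6/2.5) = 88 − 13.33 = 74.67 dB.
server rack: 71 − 20·log₁₀(31.7/3.7) = 71 − 18.66 = 52.34 dB.
Σ 10^(L/10) = 2.948e+07 → L_total = 10·log₁₀(2.948e+07) = 74.69 dB.

74.7 dB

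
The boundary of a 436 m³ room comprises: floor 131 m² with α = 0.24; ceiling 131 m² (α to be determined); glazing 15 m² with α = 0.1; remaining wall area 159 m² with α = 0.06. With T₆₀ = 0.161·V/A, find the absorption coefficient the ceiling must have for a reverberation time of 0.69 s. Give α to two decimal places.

0.45

Required total absorption A = 0.161·436/0.69 = 101.73 m².
Absorption from the other surfaces = 131·0.24 + 15·0.1 + 159·0.06 = 42.48 m², so the ceiling must supply 59.25 m² over 131 m².
α = 59.25/131 = 0.452.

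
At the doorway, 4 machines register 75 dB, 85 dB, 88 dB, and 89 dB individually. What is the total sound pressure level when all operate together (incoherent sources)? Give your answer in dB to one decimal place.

Incoherent sources combine by intensity addition: L_total = 10·log₁₀(Σ 10^(L_i/10)).
Σ 10^(L/10) = 10^(75/10) + 10^(85/10) + 10^(88/10) + 10^(89/10) = 1.773e+09.
L_total = 10·log₁₀(1.773e+09) = 92.49 dB.

92.5 dB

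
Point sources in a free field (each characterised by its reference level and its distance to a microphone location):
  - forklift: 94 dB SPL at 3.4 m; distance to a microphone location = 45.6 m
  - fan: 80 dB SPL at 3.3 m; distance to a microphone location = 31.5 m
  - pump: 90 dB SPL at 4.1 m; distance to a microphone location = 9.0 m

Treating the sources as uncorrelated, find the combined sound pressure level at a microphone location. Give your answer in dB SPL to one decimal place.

First find each source's level at the receiver (point-source: −20·log₁₀(r/r_ref)), then combine on an intensity basis.
forklift: 94 − 20·log₁₀(45.6/3.4) = 94 − 22.55 = 71.45 dB SPL.
fan: 80 − 20·log₁₀(31.5/3.3) = 80 − 19.60 = 60.40 dB SPL.
pump: 90 − 20·log₁₀(9.0/4.1) = 90 − 6.83 = 83.17 dB SPL.
Σ 10^(L/10) = 2.226e+08 → L_total = 10·log₁₀(2.226e+08) = 83.48 dB SPL.

83.5 dB SPL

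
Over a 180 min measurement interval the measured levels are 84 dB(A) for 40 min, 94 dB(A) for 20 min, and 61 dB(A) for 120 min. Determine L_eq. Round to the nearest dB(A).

85 dB(A)

Weight each interval's intensity by its duration and average over T = 180 min:
Σ tᵢ·10^(Lᵢ/10) = 40·10^(84/10) + 20·10^(94/10) + 120·10^(61/10) = 6.044e+10.
L_eq = 10·log₁₀(6.044e+10/180) = 85.26 dB(A).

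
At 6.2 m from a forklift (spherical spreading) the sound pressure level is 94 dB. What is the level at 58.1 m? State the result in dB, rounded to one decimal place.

Spherical spreading from a point source gives a 20·log₁₀(r₂/r₁) drop.
L₂ = 94 − 20·log₁₀(58.1/6.2) = 94 − 19.436 = 74.56 dB.

74.6 dB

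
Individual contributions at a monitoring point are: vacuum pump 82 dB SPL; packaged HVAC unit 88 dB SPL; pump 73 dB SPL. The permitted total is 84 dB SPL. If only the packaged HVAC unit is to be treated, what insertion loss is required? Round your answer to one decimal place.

Fixed contribution from the other sources: Σ 10^(L/10) = 10^(82/10) + 10^(73/10) = 1.784e+08 (82.51 dB SPL).
The limit corresponds to 10^(84/10) = 2.512e+08; subtracting the fixed part leaves 7.275e+07 for the packaged HVAC unit, i.e. 78.62 dB SPL.
Required insertion loss = 88 − 78.62 = 9.38 dB.

9.4 dB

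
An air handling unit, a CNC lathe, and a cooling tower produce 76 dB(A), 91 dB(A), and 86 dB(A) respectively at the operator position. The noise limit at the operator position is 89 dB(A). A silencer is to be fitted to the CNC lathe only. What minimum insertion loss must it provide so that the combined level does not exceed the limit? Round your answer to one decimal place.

5.5 dB

Everything except the CNC lathe sums to 10^(76/10) + 10^(86/10) = 4.379e+08 in linear terms, 86.41 dB(A).
The limit corresponds to 10^(89/10) = 7.943e+08; subtracting the fixed part leaves 3.564e+08 for the CNC lathe, i.e. 85.52 dB(A).
So the CNC lathe must be reduced from 91 to 85.52 dB(A): IL = 5.48 dB.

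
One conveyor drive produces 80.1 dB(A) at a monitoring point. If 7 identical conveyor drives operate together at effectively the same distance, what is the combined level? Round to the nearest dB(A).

89 dB(A)

L_total = L₁ + 10·log₁₀ N for N identical incoherent sources.
L_total = 80.1 + 10·log₁₀(7) = 80.1 + 8.451 = 88.55 dB(A).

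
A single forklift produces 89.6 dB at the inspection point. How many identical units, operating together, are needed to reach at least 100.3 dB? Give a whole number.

The shortfall is 100.3 − 89.6 = 10.7 dB, and N units add 10·log₁₀ N, so need 10·log₁₀ N ≥ 10.7.
N ≥ 10^(10.7/10) = 11.749, so N = 12.

12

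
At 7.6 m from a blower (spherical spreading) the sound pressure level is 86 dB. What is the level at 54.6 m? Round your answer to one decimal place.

68.9 dB

For a point source, L₂ = L₁ − 20·log₁₀(r₂/r₁).
L₂ = 86 − 20·log₁₀(54.6/7.6) = 86 − 17.128 = 68.87 dB.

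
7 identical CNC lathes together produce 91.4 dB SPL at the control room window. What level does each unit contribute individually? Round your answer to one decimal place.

82.9 dB SPL

Dividing the total intensity by 7 lowers the level by 10·log₁₀ 7 = 8.451 dB: L₁ = 91.4 − 8.451.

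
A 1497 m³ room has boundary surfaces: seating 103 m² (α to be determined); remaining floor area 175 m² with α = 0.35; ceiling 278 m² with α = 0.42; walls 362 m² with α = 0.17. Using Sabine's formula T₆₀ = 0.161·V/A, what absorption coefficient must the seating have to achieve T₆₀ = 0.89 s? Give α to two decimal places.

0.30

From T₆₀ = 0.161·V/A, the target T₆₀ = 0.89 s needs A = 0.161·1497/0.89 = 270.81 m².
Absorption from the other surfaces = 175·0.35 + 278·0.42 + 362·0.17 = 239.55 m², so the seating must supply 31.26 m² over 103 m².
α = 31.26/103 = 0.303.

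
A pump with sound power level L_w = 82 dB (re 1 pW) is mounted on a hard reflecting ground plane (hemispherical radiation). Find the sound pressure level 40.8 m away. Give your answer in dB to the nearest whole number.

Free-field hemispherical radiation: L_p = L_w − 10·log₁₀(2π·r²), r = 40.8 m.
2π·r² = 1.046e+04 m², 10·log₁₀ of that is 40.195 dB.
L_p = 82 − 40.195 = 41.80 dB.

42 dB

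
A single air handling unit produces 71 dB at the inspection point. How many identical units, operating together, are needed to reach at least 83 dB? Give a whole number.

The shortfall is 83 − 71 = 12.0 dB, and N units add 10·log₁₀ N, so need 10·log₁₀ N ≥ 12.0.
N ≥ 10^(12.0/10) = 15.849, so N = 16.

16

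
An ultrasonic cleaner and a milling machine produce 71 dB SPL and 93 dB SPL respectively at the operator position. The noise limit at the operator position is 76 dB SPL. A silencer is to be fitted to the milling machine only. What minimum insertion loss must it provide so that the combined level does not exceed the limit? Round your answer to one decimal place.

18.7 dB

The untreated sources together contribute 10^(71/10) = 1.259e+07, i.e. 71.00 dB SPL.
To meet 76 dB SPL overall, the treated milling machine may contribute at most 10^(76/10) − 1.259e+07 = 2.722e+07, i.e. 74.35 dB SPL.
So the milling machine must be reduced from 93 to 74.35 dB SPL: IL = 18.65 dB.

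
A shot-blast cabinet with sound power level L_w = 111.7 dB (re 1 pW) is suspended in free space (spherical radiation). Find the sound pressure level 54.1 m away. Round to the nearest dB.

L_p = L_w − 10·log₁₀(4π·r²) with r = 54.1 m.
4π·r² = 3.678e+04 m², 10·log₁₀ of that is 45.656 dB.
L_p = 111.7 − 45.656 = 66.04 dB.

66 dB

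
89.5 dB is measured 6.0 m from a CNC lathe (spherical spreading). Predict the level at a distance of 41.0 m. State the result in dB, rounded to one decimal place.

72.8 dB

Spherical spreading from a point source gives a 20·log₁₀(r₂/r₁) drop.
L₂ = 89.5 − 20·log₁₀(41.0/6.0) = 89.5 − 16.693 = 72.81 dB.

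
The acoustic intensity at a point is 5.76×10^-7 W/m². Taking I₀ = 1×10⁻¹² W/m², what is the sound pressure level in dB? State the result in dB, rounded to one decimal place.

Dividing by I₀ shifts the exponent by 12: I/I₀ = 5.76×10^5.
L = 10·(0.7604 + 5) = 57.60 dB.

57.6 dB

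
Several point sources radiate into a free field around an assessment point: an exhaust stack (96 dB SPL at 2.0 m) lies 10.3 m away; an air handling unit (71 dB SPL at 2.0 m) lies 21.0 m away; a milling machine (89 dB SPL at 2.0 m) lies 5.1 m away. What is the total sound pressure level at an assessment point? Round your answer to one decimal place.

First find each source's level at the receiver (point-source: −20·log₁₀(r/r_ref)), then combine on an intensity basis.
exhaust stack: 96 − 20·log₁₀(10.3/2.0) = 96 − 14.24 = 81.76 dB SPL.
air handling unit: 71 − 20·log₁₀(21.0/2.0) = 71 − 20.42 = 50.58 dB SPL.
milling machine: 89 − 20·log₁₀(5.1/2.0) = 89 − 8.13 = 80.87 dB SPL.
Σ 10^(L/10) = 2.724e+08 → L_total = 10·log₁₀(2.724e+08) = 84.35 dB SPL.

84.4 dB SPL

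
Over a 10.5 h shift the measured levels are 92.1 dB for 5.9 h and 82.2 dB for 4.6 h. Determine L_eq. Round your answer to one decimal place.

89.9 dB

Weight each interval's intensity by its duration and average over T = 10.5 h:
Σ tᵢ·10^(Lᵢ/10) = 5.9·10^(92.1/10) + 4.6·10^(82.2/10) = 1.033e+10.
L_eq = 10·log₁₀(1.033e+10/10.5) = 89.93 dB.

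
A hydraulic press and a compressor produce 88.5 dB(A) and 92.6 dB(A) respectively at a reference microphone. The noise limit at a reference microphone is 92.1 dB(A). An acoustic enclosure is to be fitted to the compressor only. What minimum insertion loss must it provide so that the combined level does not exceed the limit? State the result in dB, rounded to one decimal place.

3.0 dB

Everything except the compressor sums to 10^(88.5/10) = 7.079e+08 in linear terms, 88.50 dB(A).
The limit corresponds to 10^(92.1/10) = 1.622e+09; subtracting the fixed part leaves 9.139e+08 for the compressor, i.e. 89.61 dB(A).
Required insertion loss = 92.6 − 89.61 = 2.99 dB.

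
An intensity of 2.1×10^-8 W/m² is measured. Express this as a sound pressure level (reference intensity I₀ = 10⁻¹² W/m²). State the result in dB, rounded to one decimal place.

43.2 dB

Dividing by I₀ shifts the exponent by 12: I/I₀ = 2.1×10^4.
L = 10·(0.3222 + 4) = 43.22 dB.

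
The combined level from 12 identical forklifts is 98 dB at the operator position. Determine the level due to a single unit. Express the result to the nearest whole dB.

87 dB

For N identical incoherent sources L_total = L₁ + 10·log₁₀ N, so L₁ = 98 − 10·log₁₀(12) = 98 − 10.792.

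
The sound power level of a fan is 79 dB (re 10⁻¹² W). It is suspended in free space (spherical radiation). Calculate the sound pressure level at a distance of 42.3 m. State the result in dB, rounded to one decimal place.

35.5 dB

Free-field spherical radiation: L_p = L_w − 10·log₁₀(4π·r²), r = 42.3 m.
4π·r² = 2.248e+04 m², 10·log₁₀ of that is 43.519 dB.
L_p = 79 − 43.519 = 35.48 dB.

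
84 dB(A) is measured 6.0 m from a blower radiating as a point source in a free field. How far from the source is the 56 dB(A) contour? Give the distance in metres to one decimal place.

150.7 m

The 28.0 dB drop corresponds to a distance ratio of 10^(28.0/20) for a point source.
r₂ = 6.0·10^((84−56)/20) = 6.0·10^(28.0/20) = 150.71 m.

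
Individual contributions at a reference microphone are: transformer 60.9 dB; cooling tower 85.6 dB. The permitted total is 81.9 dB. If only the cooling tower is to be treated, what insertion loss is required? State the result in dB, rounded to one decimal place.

Everything except the cooling tower sums to 10^(60.9/10) = 1.230e+06 in linear terms, 60.90 dB.
To meet 81.9 dB overall, the treated cooling tower may contribute at most 10^(81.9/10) − 1.230e+06 = 1.537e+08, i.e. 81.87 dB.
So the cooling tower must be reduced from 85.6 to 81.87 dB: IL = 3.73 dB.

3.7 dB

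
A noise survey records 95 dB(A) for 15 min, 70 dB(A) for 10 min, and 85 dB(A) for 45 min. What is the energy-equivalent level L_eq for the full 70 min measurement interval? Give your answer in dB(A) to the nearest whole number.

The energy average is taken in the linear domain: L_eq = 10·log₁₀[(Σ tᵢ·10^(Lᵢ/10))/T], T = 70 min.
Σ tᵢ·10^(Lᵢ/10) = 15·10^(95/10) + 10·10^(70/10) + 45·10^(85/10) = 6.176e+10.
L_eq = 10·log₁₀(6.176e+10/70) = 89.46 dB(A).

89 dB(A)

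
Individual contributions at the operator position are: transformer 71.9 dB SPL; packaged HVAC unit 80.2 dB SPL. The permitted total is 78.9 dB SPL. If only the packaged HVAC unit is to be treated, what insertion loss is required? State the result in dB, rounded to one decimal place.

The untreated sources together contribute 10^(71.9/10) = 1.549e+07, i.e. 71.90 dB SPL.
The limit corresponds to 10^(78.9/10) = 7.762e+07; subtracting the fixed part leaves 6.214e+07 for the packaged HVAC unit, i.e. 77.93 dB SPL.
Required insertion loss = 80.2 − 77.93 = 2.27 dB.

2.3 dB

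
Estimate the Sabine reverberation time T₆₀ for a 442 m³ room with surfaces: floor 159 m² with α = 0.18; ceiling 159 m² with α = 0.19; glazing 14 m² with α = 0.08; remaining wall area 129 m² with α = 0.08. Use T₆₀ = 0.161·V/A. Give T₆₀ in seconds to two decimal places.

1.01 s

A = Σ Sᵢαᵢ = 159·0.18 + 159·0.19 + 14·0.08 + 129·0.08 = 70.27 m².
T₆₀ = 0.161·V/A = 0.161·442/70.27 = 1.013 s.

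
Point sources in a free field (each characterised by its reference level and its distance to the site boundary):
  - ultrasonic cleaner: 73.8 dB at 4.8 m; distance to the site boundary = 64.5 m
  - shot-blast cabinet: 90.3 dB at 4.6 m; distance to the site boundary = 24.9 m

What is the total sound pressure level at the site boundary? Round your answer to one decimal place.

75.6 dB

First find each source's level at the receiver (point-source: −20·log₁₀(r/r_ref)), then combine on an intensity basis.
ultrasonic cleaner: 73.8 − 20·log₁₀(64.5/4.8) = 73.8 − 22.57 = 51.23 dB.
shot-blast cabinet: 90.3 − 20·log₁₀(24.9/4.6) = 90.3 − 14.67 = 75.63 dB.
Σ 10^(L/10) = 3.670e+07 → L_total = 10·log₁₀(3.670e+07) = 75.65 dB.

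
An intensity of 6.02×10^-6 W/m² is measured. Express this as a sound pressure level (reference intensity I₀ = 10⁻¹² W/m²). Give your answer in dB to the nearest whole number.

Dividing by I₀ shifts the exponent by 12: I/I₀ = 6.02×10^6.
L = 10·(0.7796 + 6) = 67.80 dB.

68 dB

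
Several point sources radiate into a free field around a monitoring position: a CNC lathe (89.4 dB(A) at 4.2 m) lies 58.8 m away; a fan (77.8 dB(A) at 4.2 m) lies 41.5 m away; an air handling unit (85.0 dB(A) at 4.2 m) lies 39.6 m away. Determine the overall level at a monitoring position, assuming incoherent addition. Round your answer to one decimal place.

69.4 dB(A)

First find each source's level at the receiver (point-source: −20·log₁₀(r/r_ref)), then combine on an intensity basis.
CNC lathe: 89.4 − 20·log₁₀(58.8/4.2) = 89.4 − 22.92 = 66.48 dB(A).
fan: 77.8 − 20·log₁₀(41.5/4.2) = 77.8 − 19.90 = 57.90 dB(A).
air handling unit: 85.0 − 20·log₁₀(39.6/4.2) = 85.0 − 19.49 = 65.51 dB(A).
Σ 10^(L/10) = 8.618e+06 → L_total = 10·log₁₀(8.618e+06) = 69.35 dB(A).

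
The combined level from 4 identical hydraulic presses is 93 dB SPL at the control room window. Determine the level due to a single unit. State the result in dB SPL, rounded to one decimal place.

Dividing the total intensity by 4 lowers the level by 10·log₁₀ 4 = 6.021 dB: L₁ = 93 − 6.021.

87.0 dB SPL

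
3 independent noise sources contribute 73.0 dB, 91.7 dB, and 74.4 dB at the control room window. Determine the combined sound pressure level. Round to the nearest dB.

92 dB

For uncorrelated sources the intensities add, so convert each level to linear form, sum, and take 10·log₁₀ of the total.
Σ 10^(L/10) = 10^(73.0/10) + 10^(91.7/10) + 10^(74.4/10) = 1.527e+09.
L_total = 10·log₁₀(1.527e+09) = 91.84 dB.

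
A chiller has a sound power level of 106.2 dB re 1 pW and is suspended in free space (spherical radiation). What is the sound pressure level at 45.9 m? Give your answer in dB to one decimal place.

L_p = L_w − 10·log₁₀(4π·r²) with r = 45.9 m.
4π·r² = 2.647e+04 m², 10·log₁₀ of that is 44.228 dB.
L_p = 106.2 − 44.228 = 61.97 dB.

62.0 dB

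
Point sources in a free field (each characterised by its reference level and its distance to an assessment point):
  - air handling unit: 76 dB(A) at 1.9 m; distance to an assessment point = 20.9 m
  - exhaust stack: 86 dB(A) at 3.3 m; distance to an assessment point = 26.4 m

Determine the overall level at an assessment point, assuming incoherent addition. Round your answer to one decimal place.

68.2 dB(A)

First find each source's level at the receiver (point-source: −20·log₁₀(r/r_ref)), then combine on an intensity basis.
air handling unit: 76 − 20·log₁₀(20.9/1.9) = 76 − 20.83 = 55.17 dB(A).
exhaust stack: 86 − 20·log₁₀(26.4/3.3) = 86 − 18.06 = 67.94 dB(A).
Σ 10^(L/10) = 6.549e+06 → L_total = 10·log₁₀(6.549e+06) = 68.16 dB(A).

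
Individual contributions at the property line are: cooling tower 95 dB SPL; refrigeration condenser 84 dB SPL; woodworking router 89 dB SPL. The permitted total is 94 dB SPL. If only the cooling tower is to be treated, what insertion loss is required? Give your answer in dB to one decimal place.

The untreated sources together contribute 10^(84/10) + 10^(89/10) = 1.046e+09, i.e. 90.19 dB SPL.
The limit corresponds to 10^(94/10) = 2.512e+09; subtracting the fixed part leaves 1.466e+09 for the cooling tower, i.e. 91.66 dB SPL.
Required insertion loss = 95 − 91.66 = 3.34 dB.

3.3 dB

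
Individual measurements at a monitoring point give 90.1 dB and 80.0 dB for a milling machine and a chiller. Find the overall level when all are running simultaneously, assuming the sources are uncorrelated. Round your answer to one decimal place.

For uncorrelated sources the intensities add, so convert each level to linear form, sum, and take 10·log₁₀ of the total.
Σ 10^(L/10) = 10^(90.1/10) + 10^(80.0/10) = 1.123e+09.
L_total = 10·log₁₀(1.123e+09) = 90.50 dB.

90.5 dB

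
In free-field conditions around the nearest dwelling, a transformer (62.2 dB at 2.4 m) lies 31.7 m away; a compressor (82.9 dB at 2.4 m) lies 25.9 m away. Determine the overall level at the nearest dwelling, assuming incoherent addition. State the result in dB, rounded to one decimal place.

62.3 dB

Propagate each source to the receiver with L = L_ref − 20·log₁₀(r/r_ref), then add intensities.
transformer: 62.2 − 20·log₁₀(31.7/2.4) = 62.2 − 22.42 = 39.78 dB.
compressor: 82.9 − 20·log₁₀(25.9/2.4) = 82.9 − 20.66 = 62.24 dB.
Σ 10^(L/10) = 1.684e+06 → L_total = 10·log₁₀(1.684e+06) = 62.26 dB.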